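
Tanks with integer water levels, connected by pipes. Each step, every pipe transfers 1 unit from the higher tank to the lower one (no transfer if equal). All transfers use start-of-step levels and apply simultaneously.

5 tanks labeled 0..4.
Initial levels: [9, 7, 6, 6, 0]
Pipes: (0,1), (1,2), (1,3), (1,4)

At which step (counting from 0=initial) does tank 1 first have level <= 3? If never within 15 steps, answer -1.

Step 1: flows [0->1,1->2,1->3,1->4] -> levels [8 5 7 7 1]
Step 2: flows [0->1,2->1,3->1,1->4] -> levels [7 7 6 6 2]
Step 3: flows [0=1,1->2,1->3,1->4] -> levels [7 4 7 7 3]
Step 4: flows [0->1,2->1,3->1,1->4] -> levels [6 6 6 6 4]
Step 5: flows [0=1,1=2,1=3,1->4] -> levels [6 5 6 6 5]
Step 6: flows [0->1,2->1,3->1,1=4] -> levels [5 8 5 5 5]
Step 7: flows [1->0,1->2,1->3,1->4] -> levels [6 4 6 6 6]
Step 8: flows [0->1,2->1,3->1,4->1] -> levels [5 8 5 5 5]
  -> period-2 cycle (repeats step 6); tank 1 never drops to <=3
Tank 1 never reaches <=3 within 15 steps

Answer: -1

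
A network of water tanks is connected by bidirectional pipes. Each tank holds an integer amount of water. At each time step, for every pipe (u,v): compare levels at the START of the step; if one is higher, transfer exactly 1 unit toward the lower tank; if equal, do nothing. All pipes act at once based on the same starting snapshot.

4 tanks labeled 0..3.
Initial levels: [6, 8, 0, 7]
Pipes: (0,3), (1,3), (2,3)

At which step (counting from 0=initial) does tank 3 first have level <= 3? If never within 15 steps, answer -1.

Step 1: flows [3->0,1->3,3->2] -> levels [7 7 1 6]
Step 2: flows [0->3,1->3,3->2] -> levels [6 6 2 7]
Step 3: flows [3->0,3->1,3->2] -> levels [7 7 3 4]
Step 4: flows [0->3,1->3,3->2] -> levels [6 6 4 5]
Step 5: flows [0->3,1->3,3->2] -> levels [5 5 5 6]
Step 6: flows [3->0,3->1,3->2] -> levels [6 6 6 3]
Tank 3 first reaches <=3 at step 6

Answer: 6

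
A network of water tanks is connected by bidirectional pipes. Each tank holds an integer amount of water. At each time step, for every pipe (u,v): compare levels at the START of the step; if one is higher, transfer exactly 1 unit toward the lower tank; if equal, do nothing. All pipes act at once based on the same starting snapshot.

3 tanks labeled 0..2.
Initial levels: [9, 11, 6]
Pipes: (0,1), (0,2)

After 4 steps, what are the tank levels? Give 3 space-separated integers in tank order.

Step 1: flows [1->0,0->2] -> levels [9 10 7]
Step 2: flows [1->0,0->2] -> levels [9 9 8]
Step 3: flows [0=1,0->2] -> levels [8 9 9]
Step 4: flows [1->0,2->0] -> levels [10 8 8]

Answer: 10 8 8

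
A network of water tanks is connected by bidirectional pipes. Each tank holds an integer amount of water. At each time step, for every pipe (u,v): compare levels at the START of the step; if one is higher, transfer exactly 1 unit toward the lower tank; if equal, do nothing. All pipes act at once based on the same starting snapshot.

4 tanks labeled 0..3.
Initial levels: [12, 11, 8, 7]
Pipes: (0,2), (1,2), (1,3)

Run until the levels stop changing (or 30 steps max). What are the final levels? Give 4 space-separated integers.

Step 1: flows [0->2,1->2,1->3] -> levels [11 9 10 8]
Step 2: flows [0->2,2->1,1->3] -> levels [10 9 10 9]
Step 3: flows [0=2,2->1,1=3] -> levels [10 10 9 9]
Step 4: flows [0->2,1->2,1->3] -> levels [9 8 11 10]
Step 5: flows [2->0,2->1,3->1] -> levels [10 10 9 9]
  -> period-2 cycle: step 5 state = step 3 state; never stabilizes
  -> state at step 30: (30-3) mod 2 = 1, same as step 4 -> [9 8 11 10]

Answer: 9 8 11 10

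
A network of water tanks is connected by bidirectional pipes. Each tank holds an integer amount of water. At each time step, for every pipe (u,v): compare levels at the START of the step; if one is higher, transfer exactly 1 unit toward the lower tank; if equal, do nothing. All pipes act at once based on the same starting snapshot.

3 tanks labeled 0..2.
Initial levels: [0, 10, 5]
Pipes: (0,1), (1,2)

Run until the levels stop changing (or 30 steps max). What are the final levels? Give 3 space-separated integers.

Answer: 5 5 5

Derivation:
Step 1: flows [1->0,1->2] -> levels [1 8 6]
Step 2: flows [1->0,1->2] -> levels [2 6 7]
Step 3: flows [1->0,2->1] -> levels [3 6 6]
Step 4: flows [1->0,1=2] -> levels [4 5 6]
Step 5: flows [1->0,2->1] -> levels [5 5 5]
Step 6: flows [0=1,1=2] -> levels [5 5 5]
  -> stable (no change)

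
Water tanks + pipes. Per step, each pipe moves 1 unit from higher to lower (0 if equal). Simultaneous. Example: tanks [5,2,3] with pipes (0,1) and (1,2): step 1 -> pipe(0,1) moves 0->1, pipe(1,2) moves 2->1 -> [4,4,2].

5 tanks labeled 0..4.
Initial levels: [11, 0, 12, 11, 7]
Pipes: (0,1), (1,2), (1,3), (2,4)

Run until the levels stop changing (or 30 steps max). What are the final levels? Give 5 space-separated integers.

Step 1: flows [0->1,2->1,3->1,2->4] -> levels [10 3 10 10 8]
Step 2: flows [0->1,2->1,3->1,2->4] -> levels [9 6 8 9 9]
Step 3: flows [0->1,2->1,3->1,4->2] -> levels [8 9 8 8 8]
Step 4: flows [1->0,1->2,1->3,2=4] -> levels [9 6 9 9 8]
Step 5: flows [0->1,2->1,3->1,2->4] -> levels [8 9 7 8 9]
Step 6: flows [1->0,1->2,1->3,4->2] -> levels [9 6 9 9 8]
  -> period-2 cycle: step 6 state = step 4 state; never stabilizes
  -> state at step 30: (30-4) mod 2 = 0, same as step 4 -> [9 6 9 9 8]

Answer: 9 6 9 9 8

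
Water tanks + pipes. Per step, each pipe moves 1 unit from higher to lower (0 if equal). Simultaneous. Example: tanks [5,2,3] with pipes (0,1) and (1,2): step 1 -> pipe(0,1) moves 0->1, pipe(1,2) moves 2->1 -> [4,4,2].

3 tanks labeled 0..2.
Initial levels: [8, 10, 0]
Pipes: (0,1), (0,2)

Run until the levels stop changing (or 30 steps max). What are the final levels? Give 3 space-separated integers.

Step 1: flows [1->0,0->2] -> levels [8 9 1]
Step 2: flows [1->0,0->2] -> levels [8 8 2]
Step 3: flows [0=1,0->2] -> levels [7 8 3]
Step 4: flows [1->0,0->2] -> levels [7 7 4]
Step 5: flows [0=1,0->2] -> levels [6 7 5]
Step 6: flows [1->0,0->2] -> levels [6 6 6]
Step 7: flows [0=1,0=2] -> levels [6 6 6]
  -> stable (no change)

Answer: 6 6 6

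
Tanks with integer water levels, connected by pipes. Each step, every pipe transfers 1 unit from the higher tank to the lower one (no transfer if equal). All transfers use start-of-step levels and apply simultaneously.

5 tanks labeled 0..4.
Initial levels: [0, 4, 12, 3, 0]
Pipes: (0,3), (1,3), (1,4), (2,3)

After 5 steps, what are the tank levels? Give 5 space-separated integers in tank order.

Answer: 3 3 7 4 2

Derivation:
Step 1: flows [3->0,1->3,1->4,2->3] -> levels [1 2 11 4 1]
Step 2: flows [3->0,3->1,1->4,2->3] -> levels [2 2 10 3 2]
Step 3: flows [3->0,3->1,1=4,2->3] -> levels [3 3 9 2 2]
Step 4: flows [0->3,1->3,1->4,2->3] -> levels [2 1 8 5 3]
Step 5: flows [3->0,3->1,4->1,2->3] -> levels [3 3 7 4 2]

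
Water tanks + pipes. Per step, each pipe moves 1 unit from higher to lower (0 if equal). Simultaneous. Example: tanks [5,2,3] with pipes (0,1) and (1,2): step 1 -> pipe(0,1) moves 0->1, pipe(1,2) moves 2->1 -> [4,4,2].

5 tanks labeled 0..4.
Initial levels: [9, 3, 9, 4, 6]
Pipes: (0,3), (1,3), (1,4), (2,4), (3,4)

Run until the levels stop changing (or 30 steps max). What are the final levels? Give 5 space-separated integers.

Answer: 6 5 6 7 7

Derivation:
Step 1: flows [0->3,3->1,4->1,2->4,4->3] -> levels [8 5 8 5 5]
Step 2: flows [0->3,1=3,1=4,2->4,3=4] -> levels [7 5 7 6 6]
Step 3: flows [0->3,3->1,4->1,2->4,3=4] -> levels [6 7 6 6 6]
Step 4: flows [0=3,1->3,1->4,2=4,3=4] -> levels [6 5 6 7 7]
Step 5: flows [3->0,3->1,4->1,4->2,3=4] -> levels [7 7 7 5 5]
Step 6: flows [0->3,1->3,1->4,2->4,3=4] -> levels [6 5 6 7 7]
  -> period-2 cycle: step 6 state = step 4 state; never stabilizes
  -> state at step 30: (30-4) mod 2 = 0, same as step 4 -> [6 5 6 7 7]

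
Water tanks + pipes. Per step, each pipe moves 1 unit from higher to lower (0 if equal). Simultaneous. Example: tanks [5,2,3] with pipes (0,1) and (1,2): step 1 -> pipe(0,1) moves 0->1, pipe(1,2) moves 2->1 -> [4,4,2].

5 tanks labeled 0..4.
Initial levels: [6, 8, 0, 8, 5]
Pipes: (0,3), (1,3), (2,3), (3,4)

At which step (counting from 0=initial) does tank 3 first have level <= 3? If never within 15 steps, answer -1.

Step 1: flows [3->0,1=3,3->2,3->4] -> levels [7 8 1 5 6]
Step 2: flows [0->3,1->3,3->2,4->3] -> levels [6 7 2 7 5]
Step 3: flows [3->0,1=3,3->2,3->4] -> levels [7 7 3 4 6]
Step 4: flows [0->3,1->3,3->2,4->3] -> levels [6 6 4 6 5]
Step 5: flows [0=3,1=3,3->2,3->4] -> levels [6 6 5 4 6]
Step 6: flows [0->3,1->3,2->3,4->3] -> levels [5 5 4 8 5]
Step 7: flows [3->0,3->1,3->2,3->4] -> levels [6 6 5 4 6]
  -> period-2 cycle (repeats step 5); tank 3 never drops to <=3
Tank 3 never reaches <=3 within 15 steps

Answer: -1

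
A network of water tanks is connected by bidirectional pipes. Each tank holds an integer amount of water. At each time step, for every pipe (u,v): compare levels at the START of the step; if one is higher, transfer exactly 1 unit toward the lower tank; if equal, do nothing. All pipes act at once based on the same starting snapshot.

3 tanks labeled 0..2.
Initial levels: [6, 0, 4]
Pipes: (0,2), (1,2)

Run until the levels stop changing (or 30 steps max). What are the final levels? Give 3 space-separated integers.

Step 1: flows [0->2,2->1] -> levels [5 1 4]
Step 2: flows [0->2,2->1] -> levels [4 2 4]
Step 3: flows [0=2,2->1] -> levels [4 3 3]
Step 4: flows [0->2,1=2] -> levels [3 3 4]
Step 5: flows [2->0,2->1] -> levels [4 4 2]
Step 6: flows [0->2,1->2] -> levels [3 3 4]
  -> period-2 cycle: step 6 state = step 4 state; never stabilizes
  -> state at step 30: (30-4) mod 2 = 0, same as step 4 -> [3 3 4]

Answer: 3 3 4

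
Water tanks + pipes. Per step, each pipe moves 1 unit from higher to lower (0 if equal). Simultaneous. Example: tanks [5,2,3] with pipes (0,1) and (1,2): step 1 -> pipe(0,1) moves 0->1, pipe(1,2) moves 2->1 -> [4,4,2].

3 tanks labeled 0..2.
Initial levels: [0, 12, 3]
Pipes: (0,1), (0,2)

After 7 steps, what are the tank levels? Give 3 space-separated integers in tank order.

Answer: 5 5 5

Derivation:
Step 1: flows [1->0,2->0] -> levels [2 11 2]
Step 2: flows [1->0,0=2] -> levels [3 10 2]
Step 3: flows [1->0,0->2] -> levels [3 9 3]
Step 4: flows [1->0,0=2] -> levels [4 8 3]
Step 5: flows [1->0,0->2] -> levels [4 7 4]
Step 6: flows [1->0,0=2] -> levels [5 6 4]
Step 7: flows [1->0,0->2] -> levels [5 5 5]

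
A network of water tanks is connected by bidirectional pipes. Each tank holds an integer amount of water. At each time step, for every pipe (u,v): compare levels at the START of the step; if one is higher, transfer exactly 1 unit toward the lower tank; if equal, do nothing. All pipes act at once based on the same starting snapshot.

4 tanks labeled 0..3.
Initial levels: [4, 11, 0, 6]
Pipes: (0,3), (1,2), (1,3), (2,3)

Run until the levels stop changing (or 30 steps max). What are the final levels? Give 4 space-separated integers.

Step 1: flows [3->0,1->2,1->3,3->2] -> levels [5 9 2 5]
Step 2: flows [0=3,1->2,1->3,3->2] -> levels [5 7 4 5]
Step 3: flows [0=3,1->2,1->3,3->2] -> levels [5 5 6 5]
Step 4: flows [0=3,2->1,1=3,2->3] -> levels [5 6 4 6]
Step 5: flows [3->0,1->2,1=3,3->2] -> levels [6 5 6 4]
Step 6: flows [0->3,2->1,1->3,2->3] -> levels [5 5 4 7]
Step 7: flows [3->0,1->2,3->1,3->2] -> levels [6 5 6 4]
  -> period-2 cycle: step 7 state = step 5 state; never stabilizes
  -> state at step 30: (30-5) mod 2 = 1, same as step 6 -> [5 5 4 7]

Answer: 5 5 4 7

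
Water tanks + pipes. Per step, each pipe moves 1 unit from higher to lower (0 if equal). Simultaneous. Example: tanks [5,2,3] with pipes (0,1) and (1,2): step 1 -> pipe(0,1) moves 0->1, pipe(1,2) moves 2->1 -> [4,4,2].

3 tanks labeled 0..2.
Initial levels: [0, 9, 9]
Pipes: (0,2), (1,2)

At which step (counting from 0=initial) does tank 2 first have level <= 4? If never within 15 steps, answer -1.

Answer: -1

Derivation:
Step 1: flows [2->0,1=2] -> levels [1 9 8]
Step 2: flows [2->0,1->2] -> levels [2 8 8]
Step 3: flows [2->0,1=2] -> levels [3 8 7]
Step 4: flows [2->0,1->2] -> levels [4 7 7]
Step 5: flows [2->0,1=2] -> levels [5 7 6]
Step 6: flows [2->0,1->2] -> levels [6 6 6]
Step 7: flows [0=2,1=2] -> levels [6 6 6]
  -> stable; tank 2 stays at 6 > 4
Tank 2 never reaches <=4 within 15 steps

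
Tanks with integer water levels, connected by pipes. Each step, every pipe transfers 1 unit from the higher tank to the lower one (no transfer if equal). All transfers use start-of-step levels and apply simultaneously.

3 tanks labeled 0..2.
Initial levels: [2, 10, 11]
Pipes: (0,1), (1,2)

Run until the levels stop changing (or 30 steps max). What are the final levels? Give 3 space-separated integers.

Answer: 8 7 8

Derivation:
Step 1: flows [1->0,2->1] -> levels [3 10 10]
Step 2: flows [1->0,1=2] -> levels [4 9 10]
Step 3: flows [1->0,2->1] -> levels [5 9 9]
Step 4: flows [1->0,1=2] -> levels [6 8 9]
Step 5: flows [1->0,2->1] -> levels [7 8 8]
Step 6: flows [1->0,1=2] -> levels [8 7 8]
Step 7: flows [0->1,2->1] -> levels [7 9 7]
Step 8: flows [1->0,1->2] -> levels [8 7 8]
  -> period-2 cycle: step 8 state = step 6 state; never stabilizes
  -> state at step 30: (30-6) mod 2 = 0, same as step 6 -> [8 7 8]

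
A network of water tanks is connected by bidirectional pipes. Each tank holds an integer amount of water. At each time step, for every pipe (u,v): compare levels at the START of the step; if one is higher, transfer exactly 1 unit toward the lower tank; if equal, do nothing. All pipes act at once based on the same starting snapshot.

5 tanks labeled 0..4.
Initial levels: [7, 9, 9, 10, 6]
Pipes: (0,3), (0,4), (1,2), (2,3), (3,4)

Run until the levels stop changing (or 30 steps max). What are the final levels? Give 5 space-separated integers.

Answer: 7 10 8 9 7

Derivation:
Step 1: flows [3->0,0->4,1=2,3->2,3->4] -> levels [7 9 10 7 8]
Step 2: flows [0=3,4->0,2->1,2->3,4->3] -> levels [8 10 8 9 6]
Step 3: flows [3->0,0->4,1->2,3->2,3->4] -> levels [8 9 10 6 8]
Step 4: flows [0->3,0=4,2->1,2->3,4->3] -> levels [7 10 8 9 7]
Step 5: flows [3->0,0=4,1->2,3->2,3->4] -> levels [8 9 10 6 8]
  -> period-2 cycle: step 5 state = step 3 state; never stabilizes
  -> state at step 30: (30-3) mod 2 = 1, same as step 4 -> [7 10 8 9 7]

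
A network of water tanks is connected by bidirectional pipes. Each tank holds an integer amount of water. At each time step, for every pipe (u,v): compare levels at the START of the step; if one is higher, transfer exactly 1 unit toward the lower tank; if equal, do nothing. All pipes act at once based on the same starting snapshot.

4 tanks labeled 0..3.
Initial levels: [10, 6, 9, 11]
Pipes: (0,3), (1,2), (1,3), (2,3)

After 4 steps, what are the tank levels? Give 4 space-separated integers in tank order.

Answer: 9 8 8 11

Derivation:
Step 1: flows [3->0,2->1,3->1,3->2] -> levels [11 8 9 8]
Step 2: flows [0->3,2->1,1=3,2->3] -> levels [10 9 7 10]
Step 3: flows [0=3,1->2,3->1,3->2] -> levels [10 9 9 8]
Step 4: flows [0->3,1=2,1->3,2->3] -> levels [9 8 8 11]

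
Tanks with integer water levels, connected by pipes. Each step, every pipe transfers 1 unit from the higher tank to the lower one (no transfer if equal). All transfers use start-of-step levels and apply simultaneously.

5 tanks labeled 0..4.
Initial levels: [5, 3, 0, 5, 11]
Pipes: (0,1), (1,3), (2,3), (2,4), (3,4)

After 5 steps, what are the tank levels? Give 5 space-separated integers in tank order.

Step 1: flows [0->1,3->1,3->2,4->2,4->3] -> levels [4 5 2 4 9]
Step 2: flows [1->0,1->3,3->2,4->2,4->3] -> levels [5 3 4 5 7]
Step 3: flows [0->1,3->1,3->2,4->2,4->3] -> levels [4 5 6 4 5]
Step 4: flows [1->0,1->3,2->3,2->4,4->3] -> levels [5 3 4 7 5]
Step 5: flows [0->1,3->1,3->2,4->2,3->4] -> levels [4 5 6 4 5]

Answer: 4 5 6 4 5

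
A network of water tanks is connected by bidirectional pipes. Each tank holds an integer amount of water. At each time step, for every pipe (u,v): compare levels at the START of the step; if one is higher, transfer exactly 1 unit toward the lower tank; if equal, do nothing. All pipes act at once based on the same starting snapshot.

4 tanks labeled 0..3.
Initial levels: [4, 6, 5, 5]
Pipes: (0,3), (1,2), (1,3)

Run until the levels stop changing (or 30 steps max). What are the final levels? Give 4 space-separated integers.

Answer: 5 6 5 4

Derivation:
Step 1: flows [3->0,1->2,1->3] -> levels [5 4 6 5]
Step 2: flows [0=3,2->1,3->1] -> levels [5 6 5 4]
Step 3: flows [0->3,1->2,1->3] -> levels [4 4 6 6]
Step 4: flows [3->0,2->1,3->1] -> levels [5 6 5 4]
  -> period-2 cycle: step 4 state = step 2 state; never stabilizes
  -> state at step 30: (30-2) mod 2 = 0, same as step 2 -> [5 6 5 4]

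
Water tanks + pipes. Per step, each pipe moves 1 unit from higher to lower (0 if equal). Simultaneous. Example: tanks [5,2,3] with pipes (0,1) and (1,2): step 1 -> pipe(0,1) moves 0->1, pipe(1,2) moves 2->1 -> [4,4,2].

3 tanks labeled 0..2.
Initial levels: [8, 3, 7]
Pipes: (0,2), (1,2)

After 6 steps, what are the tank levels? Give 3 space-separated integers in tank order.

Step 1: flows [0->2,2->1] -> levels [7 4 7]
Step 2: flows [0=2,2->1] -> levels [7 5 6]
Step 3: flows [0->2,2->1] -> levels [6 6 6]
Step 4: flows [0=2,1=2] -> levels [6 6 6]
  -> stable; steps 5..6 unchanged -> [6 6 6]

Answer: 6 6 6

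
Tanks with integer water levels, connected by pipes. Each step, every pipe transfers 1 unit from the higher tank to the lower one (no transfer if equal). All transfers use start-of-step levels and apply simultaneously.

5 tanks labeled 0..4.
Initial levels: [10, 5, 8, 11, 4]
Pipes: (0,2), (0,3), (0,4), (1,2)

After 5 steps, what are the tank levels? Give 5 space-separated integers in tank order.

Step 1: flows [0->2,3->0,0->4,2->1] -> levels [9 6 8 10 5]
Step 2: flows [0->2,3->0,0->4,2->1] -> levels [8 7 8 9 6]
Step 3: flows [0=2,3->0,0->4,2->1] -> levels [8 8 7 8 7]
Step 4: flows [0->2,0=3,0->4,1->2] -> levels [6 7 9 8 8]
Step 5: flows [2->0,3->0,4->0,2->1] -> levels [9 8 7 7 7]

Answer: 9 8 7 7 7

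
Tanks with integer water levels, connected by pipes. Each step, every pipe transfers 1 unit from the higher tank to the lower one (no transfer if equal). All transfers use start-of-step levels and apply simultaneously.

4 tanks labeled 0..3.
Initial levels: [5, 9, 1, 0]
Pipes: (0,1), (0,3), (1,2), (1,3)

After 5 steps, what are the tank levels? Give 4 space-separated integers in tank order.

Answer: 3 5 3 4

Derivation:
Step 1: flows [1->0,0->3,1->2,1->3] -> levels [5 6 2 2]
Step 2: flows [1->0,0->3,1->2,1->3] -> levels [5 3 3 4]
Step 3: flows [0->1,0->3,1=2,3->1] -> levels [3 5 3 4]
Step 4: flows [1->0,3->0,1->2,1->3] -> levels [5 2 4 4]
Step 5: flows [0->1,0->3,2->1,3->1] -> levels [3 5 3 4]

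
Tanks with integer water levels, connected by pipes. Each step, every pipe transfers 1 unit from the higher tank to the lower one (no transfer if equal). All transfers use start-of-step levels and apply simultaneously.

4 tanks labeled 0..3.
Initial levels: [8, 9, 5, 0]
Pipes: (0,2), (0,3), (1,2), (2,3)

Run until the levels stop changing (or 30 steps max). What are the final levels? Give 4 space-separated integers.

Step 1: flows [0->2,0->3,1->2,2->3] -> levels [6 8 6 2]
Step 2: flows [0=2,0->3,1->2,2->3] -> levels [5 7 6 4]
Step 3: flows [2->0,0->3,1->2,2->3] -> levels [5 6 5 6]
Step 4: flows [0=2,3->0,1->2,3->2] -> levels [6 5 7 4]
Step 5: flows [2->0,0->3,2->1,2->3] -> levels [6 6 4 6]
Step 6: flows [0->2,0=3,1->2,3->2] -> levels [5 5 7 5]
Step 7: flows [2->0,0=3,2->1,2->3] -> levels [6 6 4 6]
  -> period-2 cycle: step 7 state = step 5 state; never stabilizes
  -> state at step 30: (30-5) mod 2 = 1, same as step 6 -> [5 5 7 5]

Answer: 5 5 7 5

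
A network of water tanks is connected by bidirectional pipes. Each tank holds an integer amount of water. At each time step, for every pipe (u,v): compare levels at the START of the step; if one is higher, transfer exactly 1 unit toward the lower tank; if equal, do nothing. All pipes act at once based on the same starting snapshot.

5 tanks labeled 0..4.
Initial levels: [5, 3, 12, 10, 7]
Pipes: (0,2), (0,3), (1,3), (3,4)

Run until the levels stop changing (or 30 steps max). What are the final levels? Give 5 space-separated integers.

Answer: 9 8 7 5 8

Derivation:
Step 1: flows [2->0,3->0,3->1,3->4] -> levels [7 4 11 7 8]
Step 2: flows [2->0,0=3,3->1,4->3] -> levels [8 5 10 7 7]
Step 3: flows [2->0,0->3,3->1,3=4] -> levels [8 6 9 7 7]
Step 4: flows [2->0,0->3,3->1,3=4] -> levels [8 7 8 7 7]
Step 5: flows [0=2,0->3,1=3,3=4] -> levels [7 7 8 8 7]
Step 6: flows [2->0,3->0,3->1,3->4] -> levels [9 8 7 5 8]
Step 7: flows [0->2,0->3,1->3,4->3] -> levels [7 7 8 8 7]
  -> period-2 cycle: step 7 state = step 5 state; never stabilizes
  -> state at step 30: (30-5) mod 2 = 1, same as step 6 -> [9 8 7 5 8]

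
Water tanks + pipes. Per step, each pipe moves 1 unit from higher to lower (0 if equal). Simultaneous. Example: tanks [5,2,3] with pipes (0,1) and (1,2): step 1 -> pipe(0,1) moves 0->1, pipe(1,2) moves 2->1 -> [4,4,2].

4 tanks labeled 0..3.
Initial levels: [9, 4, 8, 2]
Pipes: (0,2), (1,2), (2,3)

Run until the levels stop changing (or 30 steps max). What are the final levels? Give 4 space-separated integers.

Answer: 6 6 5 6

Derivation:
Step 1: flows [0->2,2->1,2->3] -> levels [8 5 7 3]
Step 2: flows [0->2,2->1,2->3] -> levels [7 6 6 4]
Step 3: flows [0->2,1=2,2->3] -> levels [6 6 6 5]
Step 4: flows [0=2,1=2,2->3] -> levels [6 6 5 6]
Step 5: flows [0->2,1->2,3->2] -> levels [5 5 8 5]
Step 6: flows [2->0,2->1,2->3] -> levels [6 6 5 6]
  -> period-2 cycle: step 6 state = step 4 state; never stabilizes
  -> state at step 30: (30-4) mod 2 = 0, same as step 4 -> [6 6 5 6]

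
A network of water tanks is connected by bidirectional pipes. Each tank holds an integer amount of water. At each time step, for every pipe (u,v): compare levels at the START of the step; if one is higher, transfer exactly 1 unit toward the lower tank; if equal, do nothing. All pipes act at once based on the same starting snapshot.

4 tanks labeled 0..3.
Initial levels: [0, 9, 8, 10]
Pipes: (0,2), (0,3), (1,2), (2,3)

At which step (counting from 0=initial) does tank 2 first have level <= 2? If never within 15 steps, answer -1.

Answer: -1

Derivation:
Step 1: flows [2->0,3->0,1->2,3->2] -> levels [2 8 9 8]
Step 2: flows [2->0,3->0,2->1,2->3] -> levels [4 9 6 8]
Step 3: flows [2->0,3->0,1->2,3->2] -> levels [6 8 7 6]
Step 4: flows [2->0,0=3,1->2,2->3] -> levels [7 7 6 7]
Step 5: flows [0->2,0=3,1->2,3->2] -> levels [6 6 9 6]
Step 6: flows [2->0,0=3,2->1,2->3] -> levels [7 7 6 7]
  -> period-2 cycle (repeats step 4); tank 2 never drops to <=2
Tank 2 never reaches <=2 within 15 steps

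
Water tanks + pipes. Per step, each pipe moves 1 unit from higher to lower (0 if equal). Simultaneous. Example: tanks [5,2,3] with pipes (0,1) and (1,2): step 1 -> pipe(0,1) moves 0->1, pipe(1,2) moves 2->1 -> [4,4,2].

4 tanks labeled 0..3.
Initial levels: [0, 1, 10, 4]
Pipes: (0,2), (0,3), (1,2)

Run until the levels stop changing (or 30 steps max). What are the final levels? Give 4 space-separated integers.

Answer: 3 3 5 4

Derivation:
Step 1: flows [2->0,3->0,2->1] -> levels [2 2 8 3]
Step 2: flows [2->0,3->0,2->1] -> levels [4 3 6 2]
Step 3: flows [2->0,0->3,2->1] -> levels [4 4 4 3]
Step 4: flows [0=2,0->3,1=2] -> levels [3 4 4 4]
Step 5: flows [2->0,3->0,1=2] -> levels [5 4 3 3]
Step 6: flows [0->2,0->3,1->2] -> levels [3 3 5 4]
Step 7: flows [2->0,3->0,2->1] -> levels [5 4 3 3]
  -> period-2 cycle: step 7 state = step 5 state; never stabilizes
  -> state at step 30: (30-5) mod 2 = 1, same as step 6 -> [3 3 5 4]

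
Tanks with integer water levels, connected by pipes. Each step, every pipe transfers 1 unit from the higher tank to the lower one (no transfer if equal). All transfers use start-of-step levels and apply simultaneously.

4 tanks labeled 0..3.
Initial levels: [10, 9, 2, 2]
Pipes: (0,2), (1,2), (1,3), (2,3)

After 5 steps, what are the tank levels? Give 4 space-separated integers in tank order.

Step 1: flows [0->2,1->2,1->3,2=3] -> levels [9 7 4 3]
Step 2: flows [0->2,1->2,1->3,2->3] -> levels [8 5 5 5]
Step 3: flows [0->2,1=2,1=3,2=3] -> levels [7 5 6 5]
Step 4: flows [0->2,2->1,1=3,2->3] -> levels [6 6 5 6]
Step 5: flows [0->2,1->2,1=3,3->2] -> levels [5 5 8 5]

Answer: 5 5 8 5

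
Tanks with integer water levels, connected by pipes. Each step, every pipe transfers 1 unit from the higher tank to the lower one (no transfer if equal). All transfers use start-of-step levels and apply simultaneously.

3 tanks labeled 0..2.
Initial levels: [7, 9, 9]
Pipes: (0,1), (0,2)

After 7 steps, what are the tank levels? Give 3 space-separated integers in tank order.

Answer: 9 8 8

Derivation:
Step 1: flows [1->0,2->0] -> levels [9 8 8]
Step 2: flows [0->1,0->2] -> levels [7 9 9]
  -> period-2 cycle: step 2 state = step 0 state
  -> state at step 7: (7-0) mod 2 = 1, same as step 1 -> [9 8 8]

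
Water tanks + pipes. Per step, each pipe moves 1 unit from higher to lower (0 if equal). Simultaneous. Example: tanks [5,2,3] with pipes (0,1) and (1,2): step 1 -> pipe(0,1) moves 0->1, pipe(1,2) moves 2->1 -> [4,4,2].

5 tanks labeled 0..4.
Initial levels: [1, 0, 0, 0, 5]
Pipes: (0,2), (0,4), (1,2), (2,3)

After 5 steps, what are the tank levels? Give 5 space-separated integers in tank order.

Answer: 1 0 3 0 2

Derivation:
Step 1: flows [0->2,4->0,1=2,2=3] -> levels [1 0 1 0 4]
Step 2: flows [0=2,4->0,2->1,2->3] -> levels [2 1 -1 1 3]
Step 3: flows [0->2,4->0,1->2,3->2] -> levels [2 0 2 0 2]
Step 4: flows [0=2,0=4,2->1,2->3] -> levels [2 1 0 1 2]
Step 5: flows [0->2,0=4,1->2,3->2] -> levels [1 0 3 0 2]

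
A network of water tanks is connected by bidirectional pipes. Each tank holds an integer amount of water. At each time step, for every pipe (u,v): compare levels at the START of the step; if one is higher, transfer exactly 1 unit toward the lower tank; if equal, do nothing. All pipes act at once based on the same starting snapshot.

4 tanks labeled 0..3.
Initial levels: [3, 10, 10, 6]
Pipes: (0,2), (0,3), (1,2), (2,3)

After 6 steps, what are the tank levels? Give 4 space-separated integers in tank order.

Answer: 7 7 9 6

Derivation:
Step 1: flows [2->0,3->0,1=2,2->3] -> levels [5 10 8 6]
Step 2: flows [2->0,3->0,1->2,2->3] -> levels [7 9 7 6]
Step 3: flows [0=2,0->3,1->2,2->3] -> levels [6 8 7 8]
Step 4: flows [2->0,3->0,1->2,3->2] -> levels [8 7 8 6]
Step 5: flows [0=2,0->3,2->1,2->3] -> levels [7 8 6 8]
Step 6: flows [0->2,3->0,1->2,3->2] -> levels [7 7 9 6]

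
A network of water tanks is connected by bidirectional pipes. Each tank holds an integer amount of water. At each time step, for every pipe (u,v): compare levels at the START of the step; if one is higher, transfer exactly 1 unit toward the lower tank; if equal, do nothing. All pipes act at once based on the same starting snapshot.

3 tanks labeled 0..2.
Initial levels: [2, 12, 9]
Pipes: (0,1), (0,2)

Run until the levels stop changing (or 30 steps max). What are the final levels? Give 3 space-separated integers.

Answer: 9 7 7

Derivation:
Step 1: flows [1->0,2->0] -> levels [4 11 8]
Step 2: flows [1->0,2->0] -> levels [6 10 7]
Step 3: flows [1->0,2->0] -> levels [8 9 6]
Step 4: flows [1->0,0->2] -> levels [8 8 7]
Step 5: flows [0=1,0->2] -> levels [7 8 8]
Step 6: flows [1->0,2->0] -> levels [9 7 7]
Step 7: flows [0->1,0->2] -> levels [7 8 8]
  -> period-2 cycle: step 7 state = step 5 state; never stabilizes
  -> state at step 30: (30-5) mod 2 = 1, same as step 6 -> [9 7 7]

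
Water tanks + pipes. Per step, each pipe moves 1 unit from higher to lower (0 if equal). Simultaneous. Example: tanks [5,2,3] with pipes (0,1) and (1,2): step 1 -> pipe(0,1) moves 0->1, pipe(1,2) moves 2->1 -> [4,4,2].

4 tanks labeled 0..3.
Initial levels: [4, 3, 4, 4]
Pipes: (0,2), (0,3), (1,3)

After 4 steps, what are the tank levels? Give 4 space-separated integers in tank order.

Answer: 3 3 4 5

Derivation:
Step 1: flows [0=2,0=3,3->1] -> levels [4 4 4 3]
Step 2: flows [0=2,0->3,1->3] -> levels [3 3 4 5]
Step 3: flows [2->0,3->0,3->1] -> levels [5 4 3 3]
Step 4: flows [0->2,0->3,1->3] -> levels [3 3 4 5]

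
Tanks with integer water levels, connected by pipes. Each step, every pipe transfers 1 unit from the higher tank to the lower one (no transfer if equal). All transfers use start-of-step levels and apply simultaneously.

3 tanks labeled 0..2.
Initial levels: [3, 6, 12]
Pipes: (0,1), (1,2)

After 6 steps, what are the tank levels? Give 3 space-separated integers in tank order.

Step 1: flows [1->0,2->1] -> levels [4 6 11]
Step 2: flows [1->0,2->1] -> levels [5 6 10]
Step 3: flows [1->0,2->1] -> levels [6 6 9]
Step 4: flows [0=1,2->1] -> levels [6 7 8]
Step 5: flows [1->0,2->1] -> levels [7 7 7]
Step 6: flows [0=1,1=2] -> levels [7 7 7]

Answer: 7 7 7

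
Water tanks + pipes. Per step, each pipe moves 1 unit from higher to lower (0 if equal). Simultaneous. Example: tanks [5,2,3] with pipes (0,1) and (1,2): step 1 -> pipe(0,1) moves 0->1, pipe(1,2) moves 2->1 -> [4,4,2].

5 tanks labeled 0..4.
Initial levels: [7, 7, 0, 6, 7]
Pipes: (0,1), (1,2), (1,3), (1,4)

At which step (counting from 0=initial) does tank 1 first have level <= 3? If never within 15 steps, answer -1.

Step 1: flows [0=1,1->2,1->3,1=4] -> levels [7 5 1 7 7]
Step 2: flows [0->1,1->2,3->1,4->1] -> levels [6 7 2 6 6]
Step 3: flows [1->0,1->2,1->3,1->4] -> levels [7 3 3 7 7]
Tank 1 first reaches <=3 at step 3

Answer: 3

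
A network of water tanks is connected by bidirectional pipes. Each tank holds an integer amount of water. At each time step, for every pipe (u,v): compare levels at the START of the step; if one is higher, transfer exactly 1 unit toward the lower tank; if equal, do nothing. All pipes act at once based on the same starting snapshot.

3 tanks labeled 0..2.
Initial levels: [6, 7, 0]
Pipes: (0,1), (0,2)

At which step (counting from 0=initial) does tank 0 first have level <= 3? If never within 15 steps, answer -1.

Answer: 6

Derivation:
Step 1: flows [1->0,0->2] -> levels [6 6 1]
Step 2: flows [0=1,0->2] -> levels [5 6 2]
Step 3: flows [1->0,0->2] -> levels [5 5 3]
Step 4: flows [0=1,0->2] -> levels [4 5 4]
Step 5: flows [1->0,0=2] -> levels [5 4 4]
Step 6: flows [0->1,0->2] -> levels [3 5 5]
Tank 0 first reaches <=3 at step 6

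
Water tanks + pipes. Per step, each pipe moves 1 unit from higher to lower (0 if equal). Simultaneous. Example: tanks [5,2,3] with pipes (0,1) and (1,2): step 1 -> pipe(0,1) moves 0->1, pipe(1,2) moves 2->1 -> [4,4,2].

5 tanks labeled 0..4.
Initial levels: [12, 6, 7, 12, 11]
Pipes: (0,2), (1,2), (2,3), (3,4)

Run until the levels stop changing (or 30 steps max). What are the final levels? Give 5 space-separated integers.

Step 1: flows [0->2,2->1,3->2,3->4] -> levels [11 7 8 10 12]
Step 2: flows [0->2,2->1,3->2,4->3] -> levels [10 8 9 10 11]
Step 3: flows [0->2,2->1,3->2,4->3] -> levels [9 9 10 10 10]
Step 4: flows [2->0,2->1,2=3,3=4] -> levels [10 10 8 10 10]
Step 5: flows [0->2,1->2,3->2,3=4] -> levels [9 9 11 9 10]
Step 6: flows [2->0,2->1,2->3,4->3] -> levels [10 10 8 11 9]
Step 7: flows [0->2,1->2,3->2,3->4] -> levels [9 9 11 9 10]
  -> period-2 cycle: step 7 state = step 5 state; never stabilizes
  -> state at step 30: (30-5) mod 2 = 1, same as step 6 -> [10 10 8 11 9]

Answer: 10 10 8 11 9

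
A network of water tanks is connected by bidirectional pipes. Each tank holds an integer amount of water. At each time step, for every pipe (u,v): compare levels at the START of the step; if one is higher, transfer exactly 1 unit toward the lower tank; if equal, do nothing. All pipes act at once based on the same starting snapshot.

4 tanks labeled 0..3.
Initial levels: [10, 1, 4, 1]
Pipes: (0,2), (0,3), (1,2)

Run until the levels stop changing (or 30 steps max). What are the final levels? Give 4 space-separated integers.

Answer: 4 4 4 4

Derivation:
Step 1: flows [0->2,0->3,2->1] -> levels [8 2 4 2]
Step 2: flows [0->2,0->3,2->1] -> levels [6 3 4 3]
Step 3: flows [0->2,0->3,2->1] -> levels [4 4 4 4]
Step 4: flows [0=2,0=3,1=2] -> levels [4 4 4 4]
  -> stable (no change)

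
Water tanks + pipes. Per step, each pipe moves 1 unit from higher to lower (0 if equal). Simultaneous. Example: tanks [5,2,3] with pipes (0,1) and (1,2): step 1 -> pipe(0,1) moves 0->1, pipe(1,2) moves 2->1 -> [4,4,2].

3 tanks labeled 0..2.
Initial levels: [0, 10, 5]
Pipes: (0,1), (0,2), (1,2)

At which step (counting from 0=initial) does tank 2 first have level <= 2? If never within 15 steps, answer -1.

Answer: -1

Derivation:
Step 1: flows [1->0,2->0,1->2] -> levels [2 8 5]
Step 2: flows [1->0,2->0,1->2] -> levels [4 6 5]
Step 3: flows [1->0,2->0,1->2] -> levels [6 4 5]
Step 4: flows [0->1,0->2,2->1] -> levels [4 6 5]
  -> period-2 cycle (repeats step 2); tank 2 never drops to <=2
Tank 2 never reaches <=2 within 15 steps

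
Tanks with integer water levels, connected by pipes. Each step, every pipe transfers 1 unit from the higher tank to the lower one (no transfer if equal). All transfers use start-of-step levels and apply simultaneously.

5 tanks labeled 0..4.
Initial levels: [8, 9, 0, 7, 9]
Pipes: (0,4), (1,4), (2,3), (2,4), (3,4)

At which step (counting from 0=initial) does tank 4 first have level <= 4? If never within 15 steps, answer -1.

Answer: -1

Derivation:
Step 1: flows [4->0,1=4,3->2,4->2,4->3] -> levels [9 9 2 7 6]
Step 2: flows [0->4,1->4,3->2,4->2,3->4] -> levels [8 8 4 5 8]
Step 3: flows [0=4,1=4,3->2,4->2,4->3] -> levels [8 8 6 5 6]
Step 4: flows [0->4,1->4,2->3,2=4,4->3] -> levels [7 7 5 7 7]
Step 5: flows [0=4,1=4,3->2,4->2,3=4] -> levels [7 7 7 6 6]
Step 6: flows [0->4,1->4,2->3,2->4,3=4] -> levels [6 6 5 7 9]
Step 7: flows [4->0,4->1,3->2,4->2,4->3] -> levels [7 7 7 7 5]
Step 8: flows [0->4,1->4,2=3,2->4,3->4] -> levels [6 6 6 6 9]
Step 9: flows [4->0,4->1,2=3,4->2,4->3] -> levels [7 7 7 7 5]
  -> period-2 cycle (repeats step 7); tank 4 never drops to <=4
Tank 4 never reaches <=4 within 15 steps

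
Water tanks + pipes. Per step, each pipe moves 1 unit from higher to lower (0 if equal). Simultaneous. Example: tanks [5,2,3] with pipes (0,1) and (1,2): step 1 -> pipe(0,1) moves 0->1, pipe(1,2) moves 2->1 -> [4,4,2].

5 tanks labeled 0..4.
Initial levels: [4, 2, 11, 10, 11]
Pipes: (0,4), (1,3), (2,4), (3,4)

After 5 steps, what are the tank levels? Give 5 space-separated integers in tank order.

Answer: 8 7 8 7 8

Derivation:
Step 1: flows [4->0,3->1,2=4,4->3] -> levels [5 3 11 10 9]
Step 2: flows [4->0,3->1,2->4,3->4] -> levels [6 4 10 8 10]
Step 3: flows [4->0,3->1,2=4,4->3] -> levels [7 5 10 8 8]
Step 4: flows [4->0,3->1,2->4,3=4] -> levels [8 6 9 7 8]
Step 5: flows [0=4,3->1,2->4,4->3] -> levels [8 7 8 7 8]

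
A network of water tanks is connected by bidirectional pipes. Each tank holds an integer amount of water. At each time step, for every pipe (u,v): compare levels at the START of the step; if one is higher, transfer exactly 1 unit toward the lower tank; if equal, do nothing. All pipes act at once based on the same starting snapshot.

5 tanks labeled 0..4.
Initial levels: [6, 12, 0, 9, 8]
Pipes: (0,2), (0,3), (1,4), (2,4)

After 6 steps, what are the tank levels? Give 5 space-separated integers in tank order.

Answer: 6 7 7 7 8

Derivation:
Step 1: flows [0->2,3->0,1->4,4->2] -> levels [6 11 2 8 8]
Step 2: flows [0->2,3->0,1->4,4->2] -> levels [6 10 4 7 8]
Step 3: flows [0->2,3->0,1->4,4->2] -> levels [6 9 6 6 8]
Step 4: flows [0=2,0=3,1->4,4->2] -> levels [6 8 7 6 8]
Step 5: flows [2->0,0=3,1=4,4->2] -> levels [7 8 7 6 7]
Step 6: flows [0=2,0->3,1->4,2=4] -> levels [6 7 7 7 8]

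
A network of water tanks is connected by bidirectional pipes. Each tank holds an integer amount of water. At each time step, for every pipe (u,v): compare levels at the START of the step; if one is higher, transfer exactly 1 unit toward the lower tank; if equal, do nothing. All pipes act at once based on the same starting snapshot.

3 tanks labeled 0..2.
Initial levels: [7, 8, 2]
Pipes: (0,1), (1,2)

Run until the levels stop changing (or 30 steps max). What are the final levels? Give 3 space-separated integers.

Answer: 6 5 6

Derivation:
Step 1: flows [1->0,1->2] -> levels [8 6 3]
Step 2: flows [0->1,1->2] -> levels [7 6 4]
Step 3: flows [0->1,1->2] -> levels [6 6 5]
Step 4: flows [0=1,1->2] -> levels [6 5 6]
Step 5: flows [0->1,2->1] -> levels [5 7 5]
Step 6: flows [1->0,1->2] -> levels [6 5 6]
  -> period-2 cycle: step 6 state = step 4 state; never stabilizes
  -> state at step 30: (30-4) mod 2 = 0, same as step 4 -> [6 5 6]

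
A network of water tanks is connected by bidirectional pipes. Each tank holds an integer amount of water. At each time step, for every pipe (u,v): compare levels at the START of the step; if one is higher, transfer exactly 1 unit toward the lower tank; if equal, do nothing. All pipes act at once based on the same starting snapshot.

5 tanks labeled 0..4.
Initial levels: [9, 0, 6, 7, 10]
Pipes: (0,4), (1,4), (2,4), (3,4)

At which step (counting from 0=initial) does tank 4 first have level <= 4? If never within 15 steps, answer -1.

Step 1: flows [4->0,4->1,4->2,4->3] -> levels [10 1 7 8 6]
Step 2: flows [0->4,4->1,2->4,3->4] -> levels [9 2 6 7 8]
Step 3: flows [0->4,4->1,4->2,4->3] -> levels [8 3 7 8 6]
Step 4: flows [0->4,4->1,2->4,3->4] -> levels [7 4 6 7 8]
Step 5: flows [4->0,4->1,4->2,4->3] -> levels [8 5 7 8 4]
Tank 4 first reaches <=4 at step 5

Answer: 5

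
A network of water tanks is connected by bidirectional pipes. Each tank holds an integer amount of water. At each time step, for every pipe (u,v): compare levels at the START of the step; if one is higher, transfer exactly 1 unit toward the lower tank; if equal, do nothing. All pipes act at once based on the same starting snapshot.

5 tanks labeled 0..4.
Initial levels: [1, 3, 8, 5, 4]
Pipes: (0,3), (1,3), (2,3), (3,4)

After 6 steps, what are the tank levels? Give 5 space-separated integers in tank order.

Step 1: flows [3->0,3->1,2->3,3->4] -> levels [2 4 7 3 5]
Step 2: flows [3->0,1->3,2->3,4->3] -> levels [3 3 6 5 4]
Step 3: flows [3->0,3->1,2->3,3->4] -> levels [4 4 5 3 5]
Step 4: flows [0->3,1->3,2->3,4->3] -> levels [3 3 4 7 4]
Step 5: flows [3->0,3->1,3->2,3->4] -> levels [4 4 5 3 5]
  -> period-2 cycle: step 5 state = step 3 state
  -> state at step 6: (6-3) mod 2 = 1, same as step 4 -> [3 3 4 7 4]

Answer: 3 3 4 7 4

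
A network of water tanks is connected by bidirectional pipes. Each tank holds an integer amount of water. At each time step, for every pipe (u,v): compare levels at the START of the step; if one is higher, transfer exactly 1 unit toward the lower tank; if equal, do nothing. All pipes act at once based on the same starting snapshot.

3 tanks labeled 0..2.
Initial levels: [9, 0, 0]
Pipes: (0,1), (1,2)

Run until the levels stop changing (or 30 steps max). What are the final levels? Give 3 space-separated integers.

Answer: 3 3 3

Derivation:
Step 1: flows [0->1,1=2] -> levels [8 1 0]
Step 2: flows [0->1,1->2] -> levels [7 1 1]
Step 3: flows [0->1,1=2] -> levels [6 2 1]
Step 4: flows [0->1,1->2] -> levels [5 2 2]
Step 5: flows [0->1,1=2] -> levels [4 3 2]
Step 6: flows [0->1,1->2] -> levels [3 3 3]
Step 7: flows [0=1,1=2] -> levels [3 3 3]
  -> stable (no change)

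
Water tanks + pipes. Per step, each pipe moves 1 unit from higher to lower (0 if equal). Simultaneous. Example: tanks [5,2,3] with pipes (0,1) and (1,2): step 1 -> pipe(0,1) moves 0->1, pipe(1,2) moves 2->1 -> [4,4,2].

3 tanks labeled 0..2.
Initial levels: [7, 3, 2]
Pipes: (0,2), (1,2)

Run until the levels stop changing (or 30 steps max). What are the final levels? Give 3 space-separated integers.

Answer: 4 4 4

Derivation:
Step 1: flows [0->2,1->2] -> levels [6 2 4]
Step 2: flows [0->2,2->1] -> levels [5 3 4]
Step 3: flows [0->2,2->1] -> levels [4 4 4]
Step 4: flows [0=2,1=2] -> levels [4 4 4]
  -> stable (no change)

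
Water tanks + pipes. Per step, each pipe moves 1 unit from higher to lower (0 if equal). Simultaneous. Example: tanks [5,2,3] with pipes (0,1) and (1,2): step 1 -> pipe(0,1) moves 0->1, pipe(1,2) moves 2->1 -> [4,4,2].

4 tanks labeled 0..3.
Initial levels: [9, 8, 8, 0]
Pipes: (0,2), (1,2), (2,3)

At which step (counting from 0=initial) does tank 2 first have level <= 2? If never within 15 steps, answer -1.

Answer: -1

Derivation:
Step 1: flows [0->2,1=2,2->3] -> levels [8 8 8 1]
Step 2: flows [0=2,1=2,2->3] -> levels [8 8 7 2]
Step 3: flows [0->2,1->2,2->3] -> levels [7 7 8 3]
Step 4: flows [2->0,2->1,2->3] -> levels [8 8 5 4]
Step 5: flows [0->2,1->2,2->3] -> levels [7 7 6 5]
Step 6: flows [0->2,1->2,2->3] -> levels [6 6 7 6]
Step 7: flows [2->0,2->1,2->3] -> levels [7 7 4 7]
Step 8: flows [0->2,1->2,3->2] -> levels [6 6 7 6]
  -> period-2 cycle (repeats step 6); tank 2 never drops to <=2
Tank 2 never reaches <=2 within 15 steps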